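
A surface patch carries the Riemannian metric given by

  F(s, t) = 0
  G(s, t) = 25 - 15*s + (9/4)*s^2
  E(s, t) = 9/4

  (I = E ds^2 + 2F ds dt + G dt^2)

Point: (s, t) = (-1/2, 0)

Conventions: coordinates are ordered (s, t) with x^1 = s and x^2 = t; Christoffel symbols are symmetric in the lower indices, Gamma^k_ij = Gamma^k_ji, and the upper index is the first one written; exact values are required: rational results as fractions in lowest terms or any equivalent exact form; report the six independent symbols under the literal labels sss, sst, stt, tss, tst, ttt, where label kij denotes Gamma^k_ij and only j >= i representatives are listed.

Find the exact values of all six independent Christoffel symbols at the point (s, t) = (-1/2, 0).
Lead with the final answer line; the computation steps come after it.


Answer: Gamma_sss = 0, Gamma_sst = 0, Gamma_stt = 23/6, Gamma_tss = 0, Gamma_tst = -6/23, Gamma_ttt = 0

E = 9/4, F = 0, G = 529/16 at the point
E_s = 0, E_t = 0, F_s = 0, F_t = 0, G_s = -69/4, G_t = 0
EG - F^2 = 4761/64;  g^inv = (64/4761) * [[529/16, 0], [0, 9/4]]
first-kind symbols [ij,l] = (1/2)(d_i g_jl + d_j g_il - d_l g_ij): [ss,s] = E_s/2 = 0, [ss,t] = F_s - E_t/2 = 0, [st,s] = E_t/2 = 0, [st,t] = G_s/2 = -69/8, [tt,s] = F_t - G_s/2 = 69/8, [tt,t] = G_t/2 = 0
Gamma^s_ij = (G*[ij,s] - F*[ij,t])/(EG - F^2), Gamma^t_ij = (E*[ij,t] - F*[ij,s])/(EG - F^2)


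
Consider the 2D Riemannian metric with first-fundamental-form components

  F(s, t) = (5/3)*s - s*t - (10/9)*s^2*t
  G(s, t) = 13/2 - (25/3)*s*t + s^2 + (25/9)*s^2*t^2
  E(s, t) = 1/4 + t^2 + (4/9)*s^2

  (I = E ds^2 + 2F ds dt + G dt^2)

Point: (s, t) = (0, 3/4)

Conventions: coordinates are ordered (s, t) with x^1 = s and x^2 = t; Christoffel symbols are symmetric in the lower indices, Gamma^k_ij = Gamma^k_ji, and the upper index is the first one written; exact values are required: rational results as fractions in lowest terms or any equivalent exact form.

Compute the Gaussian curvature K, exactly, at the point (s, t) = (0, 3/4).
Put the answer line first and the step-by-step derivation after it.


Answer: K = -985/2197

E = 13/16, F = 0, G = 13/2, EG - F^2 = 169/32 at the point
E_s = 0, E_t = 3/2, F_s = 11/12, F_t = 0, G_s = -25/4, G_t = 0
E_tt = 2, F_st = -1, G_ss = 41/8
Using the Brioschi determinant formula for K from the metric derivatives:
M1 = [[-E_tt/2 + F_st - G_ss/2, E_s/2, F_s - E_t/2], [F_t - G_s/2, E, F], [G_t/2, F, G]] = [[-73/16, 0, 1/6], [25/8, 13/16, 0], [0, 0, 13/2]]; det M1 = -12337/512
M2 = [[0, E_t/2, G_s/2], [E_t/2, E, F], [G_s/2, F, G]] = [[0, 3/4, -25/8], [3/4, 13/16, 0], [-25/8, 0, 13/2]]; det M2 = -11869/1024
det M1 - det M2 = -12805/1024; K = -12805/1024 / (169/32)^2 = -985/2197


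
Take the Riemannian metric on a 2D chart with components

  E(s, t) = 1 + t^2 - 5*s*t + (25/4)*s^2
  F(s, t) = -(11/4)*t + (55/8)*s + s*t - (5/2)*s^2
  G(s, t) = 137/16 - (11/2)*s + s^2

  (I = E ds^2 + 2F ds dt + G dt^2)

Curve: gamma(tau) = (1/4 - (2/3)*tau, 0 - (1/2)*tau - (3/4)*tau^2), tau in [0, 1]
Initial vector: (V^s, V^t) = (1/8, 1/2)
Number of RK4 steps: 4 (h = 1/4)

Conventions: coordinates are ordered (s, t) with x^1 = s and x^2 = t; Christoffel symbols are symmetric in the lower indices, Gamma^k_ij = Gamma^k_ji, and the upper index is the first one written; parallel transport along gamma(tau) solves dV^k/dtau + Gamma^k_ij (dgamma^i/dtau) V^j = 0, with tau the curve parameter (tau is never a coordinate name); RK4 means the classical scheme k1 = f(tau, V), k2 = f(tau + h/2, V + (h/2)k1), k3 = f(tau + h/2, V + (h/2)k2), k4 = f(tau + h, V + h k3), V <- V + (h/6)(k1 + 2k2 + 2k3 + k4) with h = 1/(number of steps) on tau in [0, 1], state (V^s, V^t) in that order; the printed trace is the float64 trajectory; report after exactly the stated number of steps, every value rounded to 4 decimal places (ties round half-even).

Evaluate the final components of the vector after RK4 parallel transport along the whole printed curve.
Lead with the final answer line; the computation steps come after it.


Answer: V^s = 0.1170, V^t = 0.4205

gamma'(tau) = (-2/3, -1/2 - (3/2)*tau); f(tau, V)^k = -Gamma^k_ij(gamma(tau)) gamma'^i(tau) V^j; h = 1/4; intermediate values shown to 6 dp
curve data and Christoffel symbols at the stage parameters:
  tau = 0.000000: gamma = (0.250000, 0.000000), gamma' = (-0.666667, -0.500000); Gamma_sss = 0.204499, Gamma_sst = -0.081800, Gamma_stt = 0.000000, Gamma_tss = 0.817996, Gamma_tst = -0.327198, Gamma_ttt = 0.000000
  tau = 0.125000: gamma = (0.166667, -0.074219), gamma' = (-0.666667, -0.687500); Gamma_sss = 0.155057, Gamma_sst = -0.062023, Gamma_stt = 0.000000, Gamma_tss = 0.816005, Gamma_tst = -0.326402, Gamma_ttt = 0.000000
  tau = 0.250000: gamma = (0.083333, -0.171875), gamma' = (-0.666667, -0.875000); Gamma_sss = 0.115136, Gamma_sst = -0.046054, Gamma_stt = 0.000000, Gamma_tss = 0.807526, Gamma_tst = -0.323010, Gamma_ttt = 0.000000
  tau = 0.375000: gamma = (0.000000, -0.292969), gamma' = (-0.666667, -1.062500); Gamma_sss = 0.084689, Gamma_sst = -0.033876, Gamma_stt = 0.000000, Gamma_tss = 0.794951, Gamma_tst = -0.317980, Gamma_ttt = 0.000000
  tau = 0.500000: gamma = (-0.083333, -0.437500), gamma' = (-0.666667, -1.250000); Gamma_sss = 0.063094, Gamma_sst = -0.025238, Gamma_stt = 0.000000, Gamma_tss = 0.780077, Gamma_tst = -0.312031, Gamma_ttt = 0.000000
  tau = 0.625000: gamma = (-0.166667, -0.605469), gamma' = (-0.666667, -1.437500); Gamma_sss = 0.049463, Gamma_sst = -0.019785, Gamma_stt = 0.000000, Gamma_tss = 0.764118, Gamma_tst = -0.305647, Gamma_ttt = 0.000000
  tau = 0.750000: gamma = (-0.250000, -0.796875), gamma' = (-0.666667, -1.625000); Gamma_sss = 0.042842, Gamma_sst = -0.017137, Gamma_stt = 0.000000, Gamma_tss = 0.747791, Gamma_tst = -0.299116, Gamma_ttt = 0.000000
  tau = 0.875000: gamma = (-0.333333, -1.011719), gamma' = (-0.666667, -1.812500); Gamma_sss = 0.042316, Gamma_sst = -0.016927, Gamma_stt = 0.000000, Gamma_tss = 0.731427, Gamma_tst = -0.292571, Gamma_ttt = 0.000000
  tau = 1.000000: gamma = (-0.416667, -1.250000), gamma' = (-0.666667, -2.000000); Gamma_sss = 0.047044, Gamma_sst = -0.018818, Gamma_stt = 0.000000, Gamma_tss = 0.715070, Gamma_tst = -0.286028, Gamma_ttt = 0.000000
step 0: V^s = 0.1250, V^t = 0.5000
step 1: k1 = (-0.015337, -0.061350), k2 = (-0.012882, -0.067794), k3 = (-0.012830, -0.067521), k4 = (-0.010393, -0.072891); V <- V + (h/6)(k1 + 2k2 + 2k3 + k4): V^s = 0.1218, V^t = 0.4831
step 2: k1 = (-0.010393, -0.072895), k2 = (-0.008239, -0.077339), k3 = (-0.008221, -0.077169), k4 = (-0.006545, -0.080921); V <- V + (h/6)(k1 + 2k2 + 2k3 + k4): V^s = 0.1197, V^t = 0.4638
step 3: k1 = (-0.006545, -0.080926), k2 = (-0.005446, -0.084127), k3 = (-0.005440, -0.084036), k4 = (-0.004975, -0.086832); V <- V + (h/6)(k1 + 2k2 + 2k3 + k4): V^s = 0.1183, V^t = 0.4428
step 4: k1 = (-0.004975, -0.086833), k2 = (-0.005165, -0.089280), k3 = (-0.005162, -0.089219), k4 = (-0.006010, -0.091348); V <- V + (h/6)(k1 + 2k2 + 2k3 + k4): V^s = 0.1170, V^t = 0.4205


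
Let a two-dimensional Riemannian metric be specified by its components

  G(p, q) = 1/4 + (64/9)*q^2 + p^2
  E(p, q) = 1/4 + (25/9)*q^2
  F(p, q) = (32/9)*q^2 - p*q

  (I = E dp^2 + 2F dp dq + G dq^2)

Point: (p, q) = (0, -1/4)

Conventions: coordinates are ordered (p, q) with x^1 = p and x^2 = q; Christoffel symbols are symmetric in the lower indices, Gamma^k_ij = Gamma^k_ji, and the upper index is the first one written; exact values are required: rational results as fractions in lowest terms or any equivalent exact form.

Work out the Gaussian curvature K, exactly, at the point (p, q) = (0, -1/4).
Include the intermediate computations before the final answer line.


E = 61/144, F = 2/9, G = 25/36, EG - F^2 = 47/192 at the point
E_p = 0, E_q = -25/18, F_p = 1/4, F_q = -16/9, G_p = 0, G_q = -32/9
E_qq = 50/9, F_pq = -1, G_pp = 2
Compute both Brioschi determinants and normalise by (EG - F^2)^2.
M1 = [[-E_qq/2 + F_pq - G_pp/2, E_p/2, F_p - E_q/2], [F_q - G_p/2, E, F], [G_q/2, F, G]] = [[-43/9, 0, 17/18], [-16/9, 61/144, 2/9], [-16/9, 2/9, 25/36]]; det M1 = -38791/46656
M2 = [[0, E_q/2, G_p/2], [E_q/2, E, F], [G_p/2, F, G]] = [[0, -25/36, 0], [-25/36, 61/144, 2/9], [0, 2/9, 25/36]]; det M2 = -15625/46656
det M1 - det M2 = -143/288; K = -143/288 / (47/192)^2 = -18304/2209

Answer: K = -18304/2209


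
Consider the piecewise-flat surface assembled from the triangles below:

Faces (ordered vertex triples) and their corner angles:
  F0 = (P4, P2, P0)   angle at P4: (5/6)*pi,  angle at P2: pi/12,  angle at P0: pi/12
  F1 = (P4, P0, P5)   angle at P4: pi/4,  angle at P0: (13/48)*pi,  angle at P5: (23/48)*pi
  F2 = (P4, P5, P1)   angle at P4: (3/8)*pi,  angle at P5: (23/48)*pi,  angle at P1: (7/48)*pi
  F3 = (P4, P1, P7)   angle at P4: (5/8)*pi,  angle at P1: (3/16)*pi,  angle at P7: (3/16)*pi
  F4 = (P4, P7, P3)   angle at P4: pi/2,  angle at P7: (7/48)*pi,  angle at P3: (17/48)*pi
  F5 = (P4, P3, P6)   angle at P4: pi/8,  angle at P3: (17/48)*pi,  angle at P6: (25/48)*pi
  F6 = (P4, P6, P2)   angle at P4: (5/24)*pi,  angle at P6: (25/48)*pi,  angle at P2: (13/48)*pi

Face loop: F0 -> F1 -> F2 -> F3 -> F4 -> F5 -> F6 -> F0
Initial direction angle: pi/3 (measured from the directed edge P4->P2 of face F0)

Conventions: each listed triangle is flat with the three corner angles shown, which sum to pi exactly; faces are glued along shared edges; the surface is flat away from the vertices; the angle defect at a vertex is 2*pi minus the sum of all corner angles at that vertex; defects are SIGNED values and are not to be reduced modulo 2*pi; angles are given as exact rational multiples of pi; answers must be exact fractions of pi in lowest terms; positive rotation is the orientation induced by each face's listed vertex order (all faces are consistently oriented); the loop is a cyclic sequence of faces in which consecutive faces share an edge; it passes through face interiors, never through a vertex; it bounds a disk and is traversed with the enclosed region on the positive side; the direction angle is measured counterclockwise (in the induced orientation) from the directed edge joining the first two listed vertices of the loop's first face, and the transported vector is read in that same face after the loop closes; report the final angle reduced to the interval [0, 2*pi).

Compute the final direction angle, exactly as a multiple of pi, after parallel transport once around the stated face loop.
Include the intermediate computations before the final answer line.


enclosed vertex P4: corner angles sum to (35/12)*pi, defect = 2*pi - (35/12)*pi = (-11/12)*pi
the final direction is the initial angle plus the enclosed defects, taken mod 2*pi in the induced orientation
final angle = pi/3 - (11/12)*pi = (17/12)*pi (mod 2*pi)

Answer: final direction angle = (17/12)*pi


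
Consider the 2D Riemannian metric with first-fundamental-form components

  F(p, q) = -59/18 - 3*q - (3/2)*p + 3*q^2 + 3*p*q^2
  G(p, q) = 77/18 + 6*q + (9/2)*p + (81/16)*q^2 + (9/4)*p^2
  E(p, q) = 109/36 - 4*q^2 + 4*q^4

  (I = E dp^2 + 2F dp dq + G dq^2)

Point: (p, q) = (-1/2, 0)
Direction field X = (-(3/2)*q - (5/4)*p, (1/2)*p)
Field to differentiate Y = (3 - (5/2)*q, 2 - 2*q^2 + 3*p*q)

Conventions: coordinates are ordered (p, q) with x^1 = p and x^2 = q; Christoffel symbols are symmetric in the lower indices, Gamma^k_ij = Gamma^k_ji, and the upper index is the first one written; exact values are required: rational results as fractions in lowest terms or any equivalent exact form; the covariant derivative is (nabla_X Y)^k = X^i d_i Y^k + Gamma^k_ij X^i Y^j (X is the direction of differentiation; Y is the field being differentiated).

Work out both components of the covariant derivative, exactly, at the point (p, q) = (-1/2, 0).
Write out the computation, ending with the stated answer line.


E = 109/36, F = -91/36, G = 373/144 at the point
E_p = 0, E_q = 0, F_p = -3/2, F_q = -3, G_p = 9/4, G_q = 6
EG - F^2 = 93/64;  g^inv = (64/93) * [[373/144, 91/36], [91/36, 109/36]]
first-kind symbols [ij,l] = (1/2)(d_i g_jl + d_j g_il - d_l g_ij): [pp,p] = E_p/2 = 0, [pp,q] = F_p - E_q/2 = -3/2, [pq,p] = E_q/2 = 0, [pq,q] = G_p/2 = 9/8, [qq,p] = F_q - G_p/2 = -33/8, [qq,q] = G_q/2 = 3
Gamma^p_ij = (G*[ij,p] - F*[ij,q])/(EG - F^2), Gamma^q_ij = (E*[ij,q] - F*[ij,p])/(EG - F^2)
Gamma_ppp = -728/279, Gamma_ppq = 182/93, Gamma_pqq = -397/186, Gamma_qpp = -872/279, Gamma_qpq = 218/93, Gamma_qqq = -86/93
X = (5/8, -1/4), Y = (3, 2) at the point

Answer: (nabla_X Y)^p = -551/248, (nabla_X Y)^q = -955/248


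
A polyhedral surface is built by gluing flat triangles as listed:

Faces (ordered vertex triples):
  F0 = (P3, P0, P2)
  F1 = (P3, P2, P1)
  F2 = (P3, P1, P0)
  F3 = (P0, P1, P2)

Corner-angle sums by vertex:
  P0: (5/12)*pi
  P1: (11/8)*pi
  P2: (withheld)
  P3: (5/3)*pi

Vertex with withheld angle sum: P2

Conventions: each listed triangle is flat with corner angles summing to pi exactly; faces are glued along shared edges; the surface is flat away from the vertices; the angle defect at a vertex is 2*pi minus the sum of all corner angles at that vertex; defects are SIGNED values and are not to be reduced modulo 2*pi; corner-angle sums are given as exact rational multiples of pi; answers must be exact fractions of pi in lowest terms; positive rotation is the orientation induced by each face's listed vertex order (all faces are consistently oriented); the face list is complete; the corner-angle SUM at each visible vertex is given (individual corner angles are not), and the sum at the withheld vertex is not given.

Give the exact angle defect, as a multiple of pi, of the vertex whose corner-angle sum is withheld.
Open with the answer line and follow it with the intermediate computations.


Answer: defect(P2) = (35/24)*pi

V = 4, E = 6, F = 4; chi = V - E + F = 2
Gauss-Bonnet: total defect = 2*pi*chi = 4*pi; visible defects sum to (61/24)*pi


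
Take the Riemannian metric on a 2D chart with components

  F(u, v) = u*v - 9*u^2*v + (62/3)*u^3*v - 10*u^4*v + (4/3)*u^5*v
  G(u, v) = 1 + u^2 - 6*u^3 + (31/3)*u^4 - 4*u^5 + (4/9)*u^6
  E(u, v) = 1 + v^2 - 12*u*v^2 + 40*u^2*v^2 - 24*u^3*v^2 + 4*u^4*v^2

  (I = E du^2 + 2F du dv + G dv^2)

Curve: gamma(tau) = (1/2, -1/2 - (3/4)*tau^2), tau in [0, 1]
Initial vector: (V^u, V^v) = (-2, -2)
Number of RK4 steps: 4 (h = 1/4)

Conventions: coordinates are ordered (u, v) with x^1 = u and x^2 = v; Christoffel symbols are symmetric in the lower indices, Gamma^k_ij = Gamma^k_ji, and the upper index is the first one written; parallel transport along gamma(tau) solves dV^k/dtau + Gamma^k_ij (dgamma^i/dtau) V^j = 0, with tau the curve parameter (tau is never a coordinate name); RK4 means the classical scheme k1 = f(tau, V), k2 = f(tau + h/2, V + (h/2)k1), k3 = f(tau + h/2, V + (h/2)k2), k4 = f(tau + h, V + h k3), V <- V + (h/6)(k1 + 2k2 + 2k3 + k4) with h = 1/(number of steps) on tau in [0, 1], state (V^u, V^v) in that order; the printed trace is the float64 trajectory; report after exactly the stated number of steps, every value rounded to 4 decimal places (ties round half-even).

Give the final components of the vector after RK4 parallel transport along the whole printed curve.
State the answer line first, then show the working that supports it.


Answer: V^u = -1.1833, V^v = -2.1165

gamma'(tau) = (0, -(3/2)*tau); f(tau, V)^k = -Gamma^k_ij(gamma(tau)) gamma'^i(tau) V^j; h = 1/4; intermediate values shown to 6 dp
curve data and Christoffel symbols at the stage parameters:
  tau = 0.000000: gamma = (0.500000, -0.500000), gamma' = (0.000000, 0.000000); Gamma_uuu = 0.943231, Gamma_uuv = -0.707424, Gamma_uvv = 0.000000, Gamma_vuu = -0.209607, Gamma_vuv = 0.157205, Gamma_vvv = 0.000000
  tau = 0.125000: gamma = (0.500000, -0.511719), gamma' = (0.000000, -0.187500); Gamma_uuu = 0.971664, Gamma_uuv = -0.712059, Gamma_uvv = 0.000000, Gamma_vuu = -0.210981, Gamma_vuv = 0.154612, Gamma_vvv = 0.000000
  tau = 0.250000: gamma = (0.500000, -0.546875), gamma' = (0.000000, -0.375000); Gamma_uuu = 1.055121, Gamma_uuv = -0.723511, Gamma_uvv = 0.000000, Gamma_vuu = -0.214374, Gamma_vuv = 0.146999, Gamma_vvv = 0.000000
  tau = 0.375000: gamma = (0.500000, -0.605469), gamma' = (0.000000, -0.562500); Gamma_uuu = 1.187273, Gamma_uuv = -0.735343, Gamma_uvv = 0.000000, Gamma_vuu = -0.217879, Gamma_vuv = 0.134945, Gamma_vvv = 0.000000
  tau = 0.500000: gamma = (0.500000, -0.687500), gamma' = (0.000000, -0.750000); Gamma_uuu = 1.356094, Gamma_uuv = -0.739688, Gamma_uvv = 0.000000, Gamma_vuu = -0.219167, Gamma_vuv = 0.119545, Gamma_vvv = 0.000000
  tau = 0.625000: gamma = (0.500000, -0.792969), gamma' = (0.000000, -0.937500); Gamma_uuu = 1.544597, Gamma_uuv = -0.730450, Gamma_uvv = 0.000000, Gamma_vuu = -0.216430, Gamma_vuv = 0.102351, Gamma_vvv = 0.000000
  tau = 0.750000: gamma = (0.500000, -0.921875), gamma' = (0.000000, -1.125000); Gamma_uuu = 1.734425, Gamma_uuv = -0.705529, Gamma_uvv = 0.000000, Gamma_vuu = -0.209046, Gamma_vuv = 0.085036, Gamma_vvv = 0.000000
  tau = 0.875000: gamma = (0.500000, -1.074219), gamma' = (0.000000, -1.312500); Gamma_uuu = 1.910424, Gamma_uuv = -0.666912, Gamma_uvv = 0.000000, Gamma_vuu = -0.197603, Gamma_vuv = 0.068982, Gamma_vvv = 0.000000
  tau = 1.000000: gamma = (0.500000, -1.250000), gamma' = (0.000000, -1.500000); Gamma_uuu = 2.063431, Gamma_uuv = -0.619029, Gamma_uvv = 0.000000, Gamma_vuu = -0.183416, Gamma_vuv = 0.055025, Gamma_vvv = 0.000000
step 0: V^u = -2.0000, V^v = -2.0000
step 1: k1 = (0.000000, 0.000000), k2 = (0.267022, -0.057979), k3 = (0.262566, -0.057012), k4 = (0.524824, -0.106631); V <- V + (h/6)(k1 + 2k2 + 2k3 + k4): V^u = -1.9340, V^v = -2.0140
step 2: k1 = (0.524727, -0.106611), k2 = (0.772831, -0.141824), k3 = (0.760003, -0.139470), k4 = (0.967511, -0.156365); V <- V + (h/6)(k1 + 2k2 + 2k3 + k4): V^u = -1.7441, V^v = -2.0484
step 3: k1 = (0.967560, -0.156373), k2 = (1.111523, -0.155747), k3 = (1.099199, -0.154020), k4 = (1.166203, -0.140559); V <- V + (h/6)(k1 + 2k2 + 2k3 + k4): V^u = -1.4710, V^v = -2.0866
step 4: k1 = (1.167526, -0.140719), k2 = (1.159812, -0.119964), k3 = (1.160656, -0.120052), k4 = (1.096415, -0.097459); V <- V + (h/6)(k1 + 2k2 + 2k3 + k4): V^u = -1.1833, V^v = -2.1165


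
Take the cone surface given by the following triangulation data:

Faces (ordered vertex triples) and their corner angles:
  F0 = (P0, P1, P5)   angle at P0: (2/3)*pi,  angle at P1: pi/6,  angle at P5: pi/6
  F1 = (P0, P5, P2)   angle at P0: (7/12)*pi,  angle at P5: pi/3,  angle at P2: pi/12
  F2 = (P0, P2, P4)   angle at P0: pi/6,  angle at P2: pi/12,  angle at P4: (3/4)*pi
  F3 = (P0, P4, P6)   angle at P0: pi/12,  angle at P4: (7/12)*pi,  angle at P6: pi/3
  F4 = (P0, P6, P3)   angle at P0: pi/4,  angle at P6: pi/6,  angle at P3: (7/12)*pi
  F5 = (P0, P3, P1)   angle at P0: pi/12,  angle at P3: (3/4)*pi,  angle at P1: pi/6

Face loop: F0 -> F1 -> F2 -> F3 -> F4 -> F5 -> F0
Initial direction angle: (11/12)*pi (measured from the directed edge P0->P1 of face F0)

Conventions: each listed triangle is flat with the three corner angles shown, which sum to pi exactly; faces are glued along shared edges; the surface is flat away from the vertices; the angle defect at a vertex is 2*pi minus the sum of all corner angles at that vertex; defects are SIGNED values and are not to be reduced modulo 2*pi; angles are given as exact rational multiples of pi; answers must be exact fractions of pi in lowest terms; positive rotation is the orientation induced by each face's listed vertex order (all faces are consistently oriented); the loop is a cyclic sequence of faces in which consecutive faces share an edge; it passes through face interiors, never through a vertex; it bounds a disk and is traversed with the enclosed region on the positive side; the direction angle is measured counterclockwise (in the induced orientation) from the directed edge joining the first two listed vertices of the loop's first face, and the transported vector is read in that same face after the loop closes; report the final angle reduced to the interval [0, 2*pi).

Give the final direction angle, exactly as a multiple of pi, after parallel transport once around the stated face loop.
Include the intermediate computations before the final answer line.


enclosed vertex P0: corner angles sum to (11/6)*pi, defect = 2*pi - (11/6)*pi = pi/6
by Gauss-Bonnet the loop rotates the vector by the enclosed defect sum (positive orientation, mod 2*pi)
final angle = (11/12)*pi + pi/6 = (13/12)*pi (mod 2*pi)

Answer: final direction angle = (13/12)*pi


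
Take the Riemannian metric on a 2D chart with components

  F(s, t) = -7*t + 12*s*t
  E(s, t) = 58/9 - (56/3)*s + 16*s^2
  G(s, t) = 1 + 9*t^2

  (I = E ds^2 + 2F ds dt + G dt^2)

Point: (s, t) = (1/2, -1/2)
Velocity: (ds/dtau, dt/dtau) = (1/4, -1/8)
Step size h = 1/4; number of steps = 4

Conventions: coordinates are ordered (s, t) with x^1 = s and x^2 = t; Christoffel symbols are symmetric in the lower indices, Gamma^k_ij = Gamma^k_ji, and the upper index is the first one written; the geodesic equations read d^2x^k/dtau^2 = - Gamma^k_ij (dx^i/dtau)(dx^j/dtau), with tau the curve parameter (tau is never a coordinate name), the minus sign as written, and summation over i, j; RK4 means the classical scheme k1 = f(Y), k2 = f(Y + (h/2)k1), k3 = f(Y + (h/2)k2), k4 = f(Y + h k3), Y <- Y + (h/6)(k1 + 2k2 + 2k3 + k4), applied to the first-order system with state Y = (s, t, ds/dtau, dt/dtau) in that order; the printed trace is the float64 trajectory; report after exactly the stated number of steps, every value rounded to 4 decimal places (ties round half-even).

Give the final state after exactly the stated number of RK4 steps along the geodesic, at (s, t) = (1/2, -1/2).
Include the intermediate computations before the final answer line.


f(Y) = (ds/dtau, dt/dtau, -Gamma^s_ij Y'^i Y'^j, -Gamma^t_ij Y'^i Y'^j) with the Gammas evaluated at the stage position; h = 0.250000; intermediate values shown to 6 dp
step 0: s = 0.5000, t = -0.5000, ds/dtau = 0.2500, dt/dtau = -0.1250
step 1:
  k1: at (s, t) = (0.500000, -0.500000), (ds/dtau, dt/dtau) = (0.250000, -0.125000); Gamma_sss = -0.396694, Gamma_sst = 0.000000, Gamma_stt = -0.297521, Gamma_tss = -1.785124, Gamma_tst = 0.000000, Gamma_ttt = -1.338843; k1 = (0.250000, -0.125000, 0.029442, 0.132490)
  k2: at (s, t) = (0.531250, -0.515625), (ds/dtau, dt/dtau) = (0.253680, -0.108439); Gamma_sss = -0.242514, Gamma_sst = 0.000000, Gamma_stt = -0.181886, Gamma_tss = -1.800668, Gamma_tst = 0.000000, Gamma_ttt = -1.350501; k2 = (0.253680, -0.108439, 0.017745, 0.131760)
  k3: at (s, t) = (0.531710, -0.513555), (ds/dtau, dt/dtau) = (0.252218, -0.108530); Gamma_sss = -0.241775, Gamma_sst = 0.000000, Gamma_stt = -0.181331, Gamma_tss = -1.803905, Gamma_tst = 0.000000, Gamma_ttt = -1.352929; k3 = (0.252218, -0.108530, 0.017516, 0.130689)
  k4: at (s, t) = (0.563055, -0.527132), (ds/dtau, dt/dtau) = (0.254379, -0.092328); Gamma_sss = -0.092508, Gamma_sst = 0.000000, Gamma_stt = -0.069381, Gamma_tss = -1.803499, Gamma_tst = 0.000000, Gamma_ttt = -1.352625; k4 = (0.254379, -0.092328, 0.006577, 0.128232)
  Y <- Y + (h/6)(k1 + 2k2 + 2k3 + k4): s = 0.5632, t = -0.5271, ds/dtau = 0.2544, dt/dtau = -0.0923
step 2:
  k1: at (s, t) = (0.563174, -0.527136), (ds/dtau, dt/dtau) = (0.254439, -0.092266); Gamma_sss = -0.091964, Gamma_sst = 0.000000, Gamma_stt = -0.068973, Gamma_tss = -1.803534, Gamma_tst = 0.000000, Gamma_ttt = -1.352651; k1 = (0.254439, -0.092266, 0.006541, 0.128275)
  k2: at (s, t) = (0.594979, -0.538669), (ds/dtau, dt/dtau) = (0.255257, -0.076231); Gamma_sss = 0.051563, Gamma_sst = 0.000000, Gamma_stt = 0.038672, Gamma_tss = -1.788781, Gamma_tst = 0.000000, Gamma_ttt = -1.341586; k2 = (0.255257, -0.076231, -0.003584, 0.124346)
  k3: at (s, t) = (0.595081, -0.536665), (ds/dtau, dt/dtau) = (0.253991, -0.076723); Gamma_sss = 0.052295, Gamma_sst = 0.000000, Gamma_stt = 0.039221, Gamma_tss = -1.791724, Gamma_tst = 0.000000, Gamma_ttt = -1.343793; k3 = (0.253991, -0.076723, -0.003605, 0.123497)
  k4: at (s, t) = (0.626672, -0.546317), (ds/dtau, dt/dtau) = (0.253538, -0.061392); Gamma_sss = 0.186592, Gamma_sst = 0.000000, Gamma_stt = 0.139944, Gamma_tss = -1.764110, Gamma_tst = 0.000000, Gamma_ttt = -1.323082; k4 = (0.253538, -0.061392, -0.012522, 0.118386)
  Y <- Y + (h/6)(k1 + 2k2 + 2k3 + k4): s = 0.6268, t = -0.5463, ds/dtau = 0.2536, dt/dtau = -0.0613
step 3:
  k1: at (s, t) = (0.626777, -0.546285), (ds/dtau, dt/dtau) = (0.253591, -0.061335); Gamma_sss = 0.187054, Gamma_sst = 0.000000, Gamma_stt = 0.140290, Gamma_tss = -1.764087, Gamma_tst = 0.000000, Gamma_ttt = -1.323065; k1 = (0.253591, -0.061335, -0.012557, 0.118423)
  k2: at (s, t) = (0.658476, -0.553951), (ds/dtau, dt/dtau) = (0.252021, -0.046532); Gamma_sss = 0.312111, Gamma_sst = 0.000000, Gamma_stt = 0.234083, Gamma_tss = -1.725660, Gamma_tst = 0.000000, Gamma_ttt = -1.294245; k2 = (0.252021, -0.046532, -0.020330, 0.112407)
  k3: at (s, t) = (0.658280, -0.552101), (ds/dtau, dt/dtau) = (0.251050, -0.047284); Gamma_sss = 0.312830, Gamma_sst = 0.000000, Gamma_stt = 0.234622, Gamma_tss = -1.728371, Gamma_tst = 0.000000, Gamma_ttt = -1.296278; k3 = (0.251050, -0.047284, -0.020241, 0.111830)
  k4: at (s, t) = (0.689539, -0.558106), (ds/dtau, dt/dtau) = (0.248531, -0.033377); Gamma_sss = 0.426551, Gamma_sst = 0.000000, Gamma_stt = 0.319913, Gamma_tss = -1.681120, Gamma_tst = 0.000000, Gamma_ttt = -1.260840; k4 = (0.248531, -0.033377, -0.026703, 0.105243)
  Y <- Y + (h/6)(k1 + 2k2 + 2k3 + k4): s = 0.6896, t = -0.5580, ds/dtau = 0.2486, dt/dtau = -0.0333
step 4:
  k1: at (s, t) = (0.689621, -0.558049), (ds/dtau, dt/dtau) = (0.248574, -0.033329); Gamma_sss = 0.426911, Gamma_sst = 0.000000, Gamma_stt = 0.320183, Gamma_tss = -1.681072, Gamma_tst = 0.000000, Gamma_ttt = -1.260804; k1 = (0.248574, -0.033329, -0.026734, 0.105272)
  k2: at (s, t) = (0.720693, -0.562215), (ds/dtau, dt/dtau) = (0.245232, -0.020170); Gamma_sss = 0.530007, Gamma_sst = 0.000000, Gamma_stt = 0.397506, Gamma_tss = -1.626993, Gamma_tst = 0.000000, Gamma_ttt = -1.220245; k2 = (0.245232, -0.020170, -0.032036, 0.098342)
  k3: at (s, t) = (0.720275, -0.560570), (ds/dtau, dt/dtau) = (0.244570, -0.021036); Gamma_sss = 0.530758, Gamma_sst = 0.000000, Gamma_stt = 0.398068, Gamma_tss = -1.629485, Gamma_tst = 0.000000, Gamma_ttt = -1.222114; k3 = (0.244570, -0.021036, -0.031923, 0.098007)
  k4: at (s, t) = (0.750764, -0.563308), (ds/dtau, dt/dtau) = (0.240593, -0.008827); Gamma_sss = 0.622365, Gamma_sst = 0.000000, Gamma_stt = 0.466774, Gamma_tss = -1.570426, Gamma_tst = 0.000000, Gamma_ttt = -1.177820; k4 = (0.240593, -0.008827, -0.036062, 0.090996)
  Y <- Y + (h/6)(k1 + 2k2 + 2k3 + k4): s = 0.7508, t = -0.5632, ds/dtau = 0.2406, dt/dtau = -0.0088

Answer: s = 0.7508, t = -0.5632, ds/dtau = 0.2406, dt/dtau = -0.0088


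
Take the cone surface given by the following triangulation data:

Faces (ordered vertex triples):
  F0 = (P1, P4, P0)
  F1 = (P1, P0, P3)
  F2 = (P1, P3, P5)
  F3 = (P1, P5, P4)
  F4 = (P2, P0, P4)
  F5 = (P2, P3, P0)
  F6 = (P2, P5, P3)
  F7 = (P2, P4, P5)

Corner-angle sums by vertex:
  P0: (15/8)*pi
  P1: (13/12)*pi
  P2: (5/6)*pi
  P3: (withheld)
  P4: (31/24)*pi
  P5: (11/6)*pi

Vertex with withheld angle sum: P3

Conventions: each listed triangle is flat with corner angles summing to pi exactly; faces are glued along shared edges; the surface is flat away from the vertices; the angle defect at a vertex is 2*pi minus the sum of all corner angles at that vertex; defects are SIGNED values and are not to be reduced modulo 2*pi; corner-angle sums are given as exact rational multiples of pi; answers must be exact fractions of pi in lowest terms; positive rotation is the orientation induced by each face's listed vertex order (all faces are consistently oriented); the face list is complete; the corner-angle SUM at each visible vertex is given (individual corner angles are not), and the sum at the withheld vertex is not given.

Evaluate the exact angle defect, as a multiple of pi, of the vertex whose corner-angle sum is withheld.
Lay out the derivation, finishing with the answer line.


V = 6, E = 12, F = 8; chi = V - E + F = 2
Gauss-Bonnet: total defect = 2*pi*chi = 4*pi; visible defects sum to (37/12)*pi

Answer: defect(P3) = (11/12)*pi


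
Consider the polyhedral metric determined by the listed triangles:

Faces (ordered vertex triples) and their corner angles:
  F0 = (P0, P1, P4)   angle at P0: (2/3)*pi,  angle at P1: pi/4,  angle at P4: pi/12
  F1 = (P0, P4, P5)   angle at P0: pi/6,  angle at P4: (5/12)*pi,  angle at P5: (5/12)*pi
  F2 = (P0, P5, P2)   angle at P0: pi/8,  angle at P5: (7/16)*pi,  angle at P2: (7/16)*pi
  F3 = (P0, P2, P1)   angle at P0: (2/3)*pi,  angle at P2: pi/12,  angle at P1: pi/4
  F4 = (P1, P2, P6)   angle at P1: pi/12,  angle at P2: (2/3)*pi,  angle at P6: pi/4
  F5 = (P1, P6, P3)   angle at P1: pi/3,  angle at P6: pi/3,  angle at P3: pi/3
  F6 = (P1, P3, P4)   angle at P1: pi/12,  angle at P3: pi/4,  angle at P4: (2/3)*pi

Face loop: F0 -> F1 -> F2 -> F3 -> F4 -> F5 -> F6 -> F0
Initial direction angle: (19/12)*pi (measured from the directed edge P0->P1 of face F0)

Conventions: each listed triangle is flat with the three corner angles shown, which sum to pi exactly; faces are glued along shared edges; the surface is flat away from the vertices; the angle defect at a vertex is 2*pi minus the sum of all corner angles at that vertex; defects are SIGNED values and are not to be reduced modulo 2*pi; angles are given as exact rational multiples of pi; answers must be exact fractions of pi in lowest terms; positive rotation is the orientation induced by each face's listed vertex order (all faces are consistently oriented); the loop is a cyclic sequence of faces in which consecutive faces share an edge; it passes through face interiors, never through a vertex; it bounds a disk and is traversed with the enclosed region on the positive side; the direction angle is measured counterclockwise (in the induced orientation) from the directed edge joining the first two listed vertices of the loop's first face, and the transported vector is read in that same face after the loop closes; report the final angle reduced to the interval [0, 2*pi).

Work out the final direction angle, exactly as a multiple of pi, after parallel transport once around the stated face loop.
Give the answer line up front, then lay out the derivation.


Answer: final direction angle = (23/24)*pi

enclosed vertex P0: corner angles sum to (13/8)*pi, defect = 2*pi - (13/8)*pi = (3/8)*pi
enclosed vertex P1: corner angles sum to pi, defect = 2*pi - pi = pi
summing the enclosed defects onto the initial angle, mod 2*pi in the induced orientation:
final angle = (19/12)*pi + (11/8)*pi = (23/24)*pi (mod 2*pi)


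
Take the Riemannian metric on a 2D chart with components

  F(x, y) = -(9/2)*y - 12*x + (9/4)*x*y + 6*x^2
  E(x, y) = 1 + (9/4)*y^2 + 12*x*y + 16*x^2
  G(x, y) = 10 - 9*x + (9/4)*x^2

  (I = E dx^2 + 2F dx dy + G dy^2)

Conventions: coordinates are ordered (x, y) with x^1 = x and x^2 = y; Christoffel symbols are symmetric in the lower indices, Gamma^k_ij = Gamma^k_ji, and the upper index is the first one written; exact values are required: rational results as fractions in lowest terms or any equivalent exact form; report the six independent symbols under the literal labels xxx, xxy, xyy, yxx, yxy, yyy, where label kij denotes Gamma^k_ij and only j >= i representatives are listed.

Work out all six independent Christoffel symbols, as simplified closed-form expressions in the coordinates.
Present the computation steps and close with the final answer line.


E = 1 + (9/4)*y^2 + 12*x*y + 16*x^2; F = -(9/2)*y - 12*x + (9/4)*x*y + 6*x^2; G = 10 - 9*x + (9/4)*x^2
Gamma^k_ij = (1/2) g^{kl} (d_i g_jl + d_j g_il - d_l g_ij), with g^inv = (1/(EG-F^2)) [[G, -F], [-F, E]]
first partials: E_x = 12*y + 32*x, E_y = (9/2)*y + 12*x, F_x = -12 + (9/4)*y + 12*x, F_y = -9/2 + (9/4)*x, G_x = -9 + (9/2)*x, G_y = 0
D = EG - F^2 = 10 - 9*x + (9/4)*y^2 + 12*x*y + (73/4)*x^2
expanded: Gamma^x_xx = (G E_x - 2F F_x + F E_y)/(2D), Gamma^x_xy = (G E_y - F G_x)/(2D), Gamma^x_yy = (2G F_y - G G_x - F G_y)/(2D), Gamma^y_xx = (2E F_x - E E_y - F E_x)/(2D), Gamma^y_xy = (E G_x - F E_y)/(2D), Gamma^y_yy = (E G_y - 2F F_y + F G_x)/(2D); substitute and cancel common factors

Answer: Gamma_xxx = (64*x + 24*y)/(73*x^2 + 48*x*y - 36*x + 9*y^2 + 40), Gamma_xxy = (24*x + 9*y)/(73*x^2 + 48*x*y - 36*x + 9*y^2 + 40), Gamma_xyy = 0, Gamma_yxx = (24*x - 48)/(73*x^2 + 48*x*y - 36*x + 9*y^2 + 40), Gamma_yxy = (9*x - 18)/(73*x^2 + 48*x*y - 36*x + 9*y^2 + 40), Gamma_yyy = 0


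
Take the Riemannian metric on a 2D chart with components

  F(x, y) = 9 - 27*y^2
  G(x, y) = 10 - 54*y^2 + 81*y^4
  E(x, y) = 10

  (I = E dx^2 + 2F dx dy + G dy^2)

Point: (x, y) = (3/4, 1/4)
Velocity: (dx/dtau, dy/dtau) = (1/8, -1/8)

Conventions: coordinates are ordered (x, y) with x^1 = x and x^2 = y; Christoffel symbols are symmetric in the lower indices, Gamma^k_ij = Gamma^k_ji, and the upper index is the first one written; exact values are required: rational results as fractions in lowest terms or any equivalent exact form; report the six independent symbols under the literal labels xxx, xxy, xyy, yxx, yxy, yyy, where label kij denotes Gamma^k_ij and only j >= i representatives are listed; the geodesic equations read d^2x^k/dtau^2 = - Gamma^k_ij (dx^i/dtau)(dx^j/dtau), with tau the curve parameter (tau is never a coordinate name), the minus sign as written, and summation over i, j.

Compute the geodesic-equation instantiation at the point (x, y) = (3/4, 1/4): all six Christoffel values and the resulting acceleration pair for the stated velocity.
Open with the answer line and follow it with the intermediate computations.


Answer: Gamma_xxx = 0, Gamma_xxy = 0, Gamma_xyy = -3456/4081, Gamma_yxx = 0, Gamma_yxy = 0, Gamma_yyy = -2808/4081; accelerations (d^2x/dtau^2, d^2y/dtau^2) = (54/4081, 351/32648)

E = 10, F = 117/16, G = 1777/256 at the point
E_x = 0, E_y = 0, F_x = 0, F_y = -27/2, G_x = 0, G_y = -351/16
EG - F^2 = 4081/256;  g^inv = (256/4081) * [[1777/256, -117/16], [-117/16, 10]]
first-kind symbols [ij,l] = (1/2)(d_i g_jl + d_j g_il - d_l g_ij): [xx,x] = E_x/2 = 0, [xx,y] = F_x - E_y/2 = 0, [xy,x] = E_y/2 = 0, [xy,y] = G_x/2 = 0, [yy,x] = F_y - G_x/2 = -27/2, [yy,y] = G_y/2 = -351/32
Gamma^x_ij = (G*[ij,x] - F*[ij,y])/(EG - F^2), Gamma^y_ij = (E*[ij,y] - F*[ij,x])/(EG - F^2)
Gamma_xxx = 0, Gamma_xxy = 0, Gamma_xyy = -3456/4081, Gamma_yxx = 0, Gamma_yxy = 0, Gamma_yyy = -2808/4081
d^2x/dtau^2 = -(Gamma_xxx*(1/8)^2 + 2*Gamma_xxy*(1/8)*(-1/8) + Gamma_xyy*(-1/8)^2) = 54/4081
d^2y/dtau^2 = -(Gamma_yxx*(1/8)^2 + 2*Gamma_yxy*(1/8)*(-1/8) + Gamma_yyy*(-1/8)^2) = 351/32648


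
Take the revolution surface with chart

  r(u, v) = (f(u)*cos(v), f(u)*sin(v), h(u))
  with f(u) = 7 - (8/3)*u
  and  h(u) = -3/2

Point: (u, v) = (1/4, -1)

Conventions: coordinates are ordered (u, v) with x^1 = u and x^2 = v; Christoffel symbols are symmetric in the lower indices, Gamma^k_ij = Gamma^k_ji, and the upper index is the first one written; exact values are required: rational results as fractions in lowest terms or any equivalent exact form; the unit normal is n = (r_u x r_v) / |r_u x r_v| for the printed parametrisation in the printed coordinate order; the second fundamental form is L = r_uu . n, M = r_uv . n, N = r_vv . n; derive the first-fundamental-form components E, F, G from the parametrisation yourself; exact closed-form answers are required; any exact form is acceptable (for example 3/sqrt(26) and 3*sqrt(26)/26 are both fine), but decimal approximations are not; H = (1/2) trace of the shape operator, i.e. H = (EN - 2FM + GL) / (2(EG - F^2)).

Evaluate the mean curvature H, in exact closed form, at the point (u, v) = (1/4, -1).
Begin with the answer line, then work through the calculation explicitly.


Answer: H = 0

f = 19/3, f' = -8/3, f'' = 0, h' = 0, h'' = 0
E = 64/9, F = 0, G = 361/9; answer radicand W^2 = 64/9
unnormalised second-form numerators: l = 0, m = 0, n = 0; L = l/sqrt(64/9), and similarly M = m/sqrt(W^2), N = n/sqrt(W^2)
H = (E*n - 2*F*m + G*l) / (2*(EG - F^2)*sqrt(W^2)); E*n - 2*F*m + G*l = 0, EG - F^2 = 23104/81, so H = (0)/sqrt(64/9)


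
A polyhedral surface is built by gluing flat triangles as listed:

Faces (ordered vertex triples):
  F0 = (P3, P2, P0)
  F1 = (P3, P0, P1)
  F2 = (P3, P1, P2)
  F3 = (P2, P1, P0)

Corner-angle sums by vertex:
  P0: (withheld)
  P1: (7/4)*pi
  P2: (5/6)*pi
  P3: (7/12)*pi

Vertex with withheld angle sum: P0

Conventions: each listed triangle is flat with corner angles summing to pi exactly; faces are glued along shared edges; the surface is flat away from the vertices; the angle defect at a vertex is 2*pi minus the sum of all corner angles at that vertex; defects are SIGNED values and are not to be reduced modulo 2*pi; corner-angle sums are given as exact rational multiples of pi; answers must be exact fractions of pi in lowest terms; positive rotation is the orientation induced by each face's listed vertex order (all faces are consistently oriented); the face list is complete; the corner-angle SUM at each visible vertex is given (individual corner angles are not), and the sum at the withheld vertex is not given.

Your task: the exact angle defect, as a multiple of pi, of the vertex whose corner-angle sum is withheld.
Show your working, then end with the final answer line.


V = 4, E = 6, F = 4; chi = V - E + F = 2
Gauss-Bonnet: total defect = 2*pi*chi = 4*pi; visible defects sum to (17/6)*pi

Answer: defect(P0) = (7/6)*pi


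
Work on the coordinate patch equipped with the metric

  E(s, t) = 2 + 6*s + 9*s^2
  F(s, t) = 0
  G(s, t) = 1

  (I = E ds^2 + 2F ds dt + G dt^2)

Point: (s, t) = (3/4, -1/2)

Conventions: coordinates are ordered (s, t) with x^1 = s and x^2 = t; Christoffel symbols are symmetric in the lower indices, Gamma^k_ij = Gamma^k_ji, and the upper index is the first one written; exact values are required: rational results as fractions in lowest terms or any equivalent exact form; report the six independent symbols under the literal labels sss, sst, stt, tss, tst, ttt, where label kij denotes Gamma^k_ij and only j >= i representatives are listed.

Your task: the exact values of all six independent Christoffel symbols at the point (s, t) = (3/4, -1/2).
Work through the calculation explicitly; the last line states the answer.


E = 185/16, F = 0, G = 1 at the point
E_s = 39/2, E_t = 0, F_s = 0, F_t = 0, G_s = 0, G_t = 0
EG - F^2 = 185/16;  g^inv = (16/185) * [[1, 0], [0, 185/16]]
first-kind symbols [ij,l] = (1/2)(d_i g_jl + d_j g_il - d_l g_ij): [ss,s] = E_s/2 = 39/4, [ss,t] = F_s - E_t/2 = 0, [st,s] = E_t/2 = 0, [st,t] = G_s/2 = 0, [tt,s] = F_t - G_s/2 = 0, [tt,t] = G_t/2 = 0
Gamma^s_ij = (G*[ij,s] - F*[ij,t])/(EG - F^2), Gamma^t_ij = (E*[ij,t] - F*[ij,s])/(EG - F^2)

Answer: Gamma_sss = 156/185, Gamma_sst = 0, Gamma_stt = 0, Gamma_tss = 0, Gamma_tst = 0, Gamma_ttt = 0


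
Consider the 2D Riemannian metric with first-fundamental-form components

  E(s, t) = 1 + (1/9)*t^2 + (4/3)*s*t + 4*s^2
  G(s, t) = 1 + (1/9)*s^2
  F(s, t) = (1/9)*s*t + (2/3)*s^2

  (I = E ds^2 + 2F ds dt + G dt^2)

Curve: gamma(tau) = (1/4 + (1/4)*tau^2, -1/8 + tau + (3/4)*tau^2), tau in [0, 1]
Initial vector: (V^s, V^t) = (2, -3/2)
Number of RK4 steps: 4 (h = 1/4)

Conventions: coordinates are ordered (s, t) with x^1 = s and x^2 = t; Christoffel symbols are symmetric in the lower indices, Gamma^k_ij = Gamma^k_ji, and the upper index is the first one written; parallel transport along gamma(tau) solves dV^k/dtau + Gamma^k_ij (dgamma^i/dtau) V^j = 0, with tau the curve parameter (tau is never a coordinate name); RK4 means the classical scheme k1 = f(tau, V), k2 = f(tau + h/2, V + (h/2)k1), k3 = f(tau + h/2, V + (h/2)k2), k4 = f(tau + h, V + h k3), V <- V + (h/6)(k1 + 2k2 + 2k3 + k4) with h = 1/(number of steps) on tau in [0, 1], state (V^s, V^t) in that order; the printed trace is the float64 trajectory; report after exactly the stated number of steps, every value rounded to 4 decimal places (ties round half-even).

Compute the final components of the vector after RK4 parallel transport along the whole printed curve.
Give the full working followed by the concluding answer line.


gamma'(tau) = ((1/2)*tau, 1 + (3/2)*tau); f(tau, V)^k = -Gamma^k_ij(gamma(tau)) gamma'^i(tau) V^j; h = 1/4; intermediate values shown to 6 dp
curve data and Christoffel symbols at the stage parameters:
  tau = 0.000000: gamma = (0.250000, -0.125000), gamma' = (0.000000, 1.000000); Gamma_sss = 0.753210, Gamma_sst = 0.125535, Gamma_stt = 0.000000, Gamma_tss = 0.136947, Gamma_tst = 0.022825, Gamma_ttt = 0.000000
  tau = 0.125000: gamma = (0.253906, 0.011719), gamma' = (0.062500, 1.187500); Gamma_sss = 0.806479, Gamma_sst = 0.134413, Gamma_stt = 0.000000, Gamma_tss = 0.133387, Gamma_tst = 0.022231, Gamma_ttt = 0.000000
  tau = 0.250000: gamma = (0.265625, 0.171875), gamma' = (0.125000, 1.375000); Gamma_sss = 0.869196, Gamma_sst = 0.144866, Gamma_stt = 0.000000, Gamma_tss = 0.130764, Gamma_tst = 0.021794, Gamma_ttt = 0.000000
  tau = 0.375000: gamma = (0.285156, 0.355469), gamma' = (0.187500, 1.562500); Gamma_sss = 0.928628, Gamma_sst = 0.154771, Gamma_stt = 0.000000, Gamma_tss = 0.128147, Gamma_tst = 0.021358, Gamma_ttt = 0.000000
  tau = 0.500000: gamma = (0.312500, 0.562500), gamma' = (0.250000, 1.750000); Gamma_sss = 0.972468, Gamma_sst = 0.162078, Gamma_stt = 0.000000, Gamma_tss = 0.124675, Gamma_tst = 0.020779, Gamma_ttt = 0.000000
  tau = 0.625000: gamma = (0.347656, 0.792969), gamma' = (0.312500, 1.937500); Gamma_sss = 0.992215, Gamma_sst = 0.165369, Gamma_stt = 0.000000, Gamma_tss = 0.119820, Gamma_tst = 0.019970, Gamma_ttt = 0.000000
  tau = 0.750000: gamma = (0.390625, 1.046875), gamma' = (0.375000, 2.125000); Gamma_sss = 0.985221, Gamma_sst = 0.164203, Gamma_stt = 0.000000, Gamma_tss = 0.113505, Gamma_tst = 0.018917, Gamma_ttt = 0.000000
  tau = 0.875000: gamma = (0.441406, 1.324219), gamma' = (0.437500, 2.312500); Gamma_sss = 0.954322, Gamma_sst = 0.159054, Gamma_stt = 0.000000, Gamma_tss = 0.106036, Gamma_tst = 0.017673, Gamma_ttt = 0.000000
  tau = 1.000000: gamma = (0.500000, 1.625000), gamma' = (0.500000, 2.500000); Gamma_sss = 0.905660, Gamma_sst = 0.150943, Gamma_stt = 0.000000, Gamma_tss = 0.097909, Gamma_tst = 0.016318, Gamma_ttt = 0.000000
step 0: V^s = 2.0000, V^t = -1.5000
step 1: k1 = (-0.251070, -0.045649), k2 = (-0.400801, -0.066290), k3 = (-0.396848, -0.065636), k4 = (-0.557679, -0.083899); V <- V + (h/6)(k1 + 2k2 + 2k3 + k4): V^s = 1.8998, V^t = -1.5164
step 2: k1 = (-0.557385, -0.083854), k2 = (-0.716941, -0.098935), k3 = (-0.708591, -0.097783), k4 = (-0.844995, -0.108333); V <- V + (h/6)(k1 + 2k2 + 2k3 + k4): V^s = 1.7226, V^t = -1.5408
step 3: k1 = (-0.844955, -0.108328), k2 = (-0.939136, -0.113410), k3 = (-0.931681, -0.112510), k4 = (-0.973566, -0.112162); V <- V + (h/6)(k1 + 2k2 + 2k3 + k4): V^s = 1.4909, V^t = -1.5688
step 4: k1 = (-0.974469, -0.112266), k2 = (-0.965066, -0.107230), k3 = (-0.966033, -0.107337), k4 = (-0.916831, -0.099117); V <- V + (h/6)(k1 + 2k2 + 2k3 + k4): V^s = 1.2512, V^t = -1.5955

Answer: V^s = 1.2512, V^t = -1.5955
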